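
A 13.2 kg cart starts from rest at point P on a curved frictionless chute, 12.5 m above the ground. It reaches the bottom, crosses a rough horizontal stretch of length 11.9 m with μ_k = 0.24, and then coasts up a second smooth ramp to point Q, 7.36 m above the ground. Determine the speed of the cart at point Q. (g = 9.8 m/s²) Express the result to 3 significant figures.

Energy at P: mgh₁ = (13.2)(9.8)(12.5) = 1617.0 J
Friction loss: W_f = μ_k mg d = 369.5 J
At Q: ½mv² + mgh₂ = mgh₁ − W_f
½mv² = 1617.0 − 369.5 − 952.09 = 295.46 J
v = √(2 × 295.46/13.2) = 6.691 m/s

v = 6.69 m/s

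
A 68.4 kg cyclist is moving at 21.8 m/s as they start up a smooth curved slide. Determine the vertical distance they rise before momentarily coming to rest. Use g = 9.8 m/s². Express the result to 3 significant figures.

By energy conservation, ½mv² = mgh
h = v²/(2g) = 21.8²/(2 × 9.8) = 24.25 m

h = 24.2 m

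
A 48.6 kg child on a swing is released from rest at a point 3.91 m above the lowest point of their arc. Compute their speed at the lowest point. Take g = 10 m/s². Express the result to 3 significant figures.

v = 8.84 m/s

Energy conservation between the two points: mgh = ½mv²
v = √(2gh) = √(2 × 10 × 3.91) = √78.200 = 8.843 m/s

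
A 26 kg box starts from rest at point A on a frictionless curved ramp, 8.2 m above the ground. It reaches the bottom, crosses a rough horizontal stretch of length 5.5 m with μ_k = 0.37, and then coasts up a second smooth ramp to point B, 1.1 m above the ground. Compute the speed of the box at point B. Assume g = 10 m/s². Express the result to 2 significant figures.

Energy at A: mgh₁ = (26)(10)(8.2) = 2132.0 J
Friction loss: W_f = μ_k mg d = 529.1 J
At B: ½mv² + mgh₂ = mgh₁ − W_f
½mv² = 2132.0 − 529.1 − 286.00 = 1316.9 J
v = √(2 × 1316.9/26) = 10.06 m/s

v = 10 m/s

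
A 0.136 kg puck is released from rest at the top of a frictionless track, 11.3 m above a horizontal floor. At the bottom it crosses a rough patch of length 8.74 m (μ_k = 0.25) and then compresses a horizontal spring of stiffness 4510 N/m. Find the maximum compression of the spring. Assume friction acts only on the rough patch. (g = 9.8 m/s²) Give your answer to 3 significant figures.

Initial energy: E₁ = mgh = (0.136)(9.8)(11.3) = 15.061 J
Friction removes W_f = μ_k mg d = (0.25)(0.136)(9.8)(8.74) = 2.912 J
Energy reaching the spring: E = 15.061 − 2.912 = 12.148 J
At max compression ½kx² = E ⇒ x = √(2E/k) = √(2 × 12.148/4510) = 0.07340 m

x = 0.0734 m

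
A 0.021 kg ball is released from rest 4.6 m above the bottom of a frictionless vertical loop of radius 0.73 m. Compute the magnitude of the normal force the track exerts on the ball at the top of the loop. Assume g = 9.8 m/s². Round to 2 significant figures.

Energy from release to top (height 2r): mgh = ½mv_top² + mg(2r)
v_top² = 2g(h − 2r) = 2(9.8)(4.6 − 1.460) = 61.544 m²/s²
At the top, both N and weight point toward the centre: N + mg = mv_top²/r
N = m(v_top²/r − g) = 0.021(61.544/0.73 − 9.8) = 1.565 N

N = 1.6 N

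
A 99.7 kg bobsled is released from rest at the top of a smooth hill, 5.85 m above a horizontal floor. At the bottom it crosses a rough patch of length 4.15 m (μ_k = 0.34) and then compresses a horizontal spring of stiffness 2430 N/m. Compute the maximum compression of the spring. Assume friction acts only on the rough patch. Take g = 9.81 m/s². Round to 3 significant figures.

x = 1.89 m

Initial energy: E₁ = mgh = (99.7)(9.81)(5.85) = 5721.6 J
Friction removes W_f = μ_k mg d = (0.34)(99.7)(9.81)(4.15) = 1380 J
Energy reaching the spring: E = 5721.6 − 1380 = 4341.6 J
At max compression ½kx² = E ⇒ x = √(2E/k) = √(2 × 4341.6/2430) = 1.890 m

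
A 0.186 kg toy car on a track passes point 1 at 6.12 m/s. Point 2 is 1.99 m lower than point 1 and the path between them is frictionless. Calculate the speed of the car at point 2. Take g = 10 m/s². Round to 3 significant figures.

Energy conservation between the two points: ½mv₀² + mgh = ½mv²
v² = v₀² + 2gh = (6.12)² + 2(10)(1.99) = 77.254
v = √77.254 = 8.789 m/s

v = 8.79 m/s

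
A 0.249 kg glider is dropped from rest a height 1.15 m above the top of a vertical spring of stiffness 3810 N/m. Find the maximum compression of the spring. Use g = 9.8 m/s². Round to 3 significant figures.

x = 0.0390 m

Take the reference level at the top of the uncompressed spring. At max compression the glider has fallen H + x and is momentarily at rest:
mg(H + x) = ½kx²
½(3810)x² − (0.249)(9.8)x − (0.249)(9.8)(1.15) = 0
1905x² − 2.440x − 2.806 = 0
x = [2.440 + √(5.955 + 21383)]/(2 × 1905) = 0.03903 m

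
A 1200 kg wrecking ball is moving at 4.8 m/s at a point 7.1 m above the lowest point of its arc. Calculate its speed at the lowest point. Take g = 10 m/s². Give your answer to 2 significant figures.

v = 13 m/s

Energy conservation between the two points: ½mv₀² + mgh = ½mv²
The mass cancels from both sides.
v² = v₀² + 2gh = (4.8)² + 2(10)(7.1) = 165.04
v = √165.04 = 12.85 m/s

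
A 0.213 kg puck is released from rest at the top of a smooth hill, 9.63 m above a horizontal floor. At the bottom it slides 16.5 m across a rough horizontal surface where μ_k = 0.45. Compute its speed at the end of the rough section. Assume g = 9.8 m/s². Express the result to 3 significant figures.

v = 6.57 m/s

Applying the work–energy principle:
mgh = ½mv² + μ_k m g d
W_f = μ_k mg d = (0.45)(0.213)(9.8)(16.5) = 15.50 J
½mv² = mgh − W_f = 20.102 − 15.50 = 4.6027 J
v = √(2 × 4.6027/0.213) = 6.574 m/s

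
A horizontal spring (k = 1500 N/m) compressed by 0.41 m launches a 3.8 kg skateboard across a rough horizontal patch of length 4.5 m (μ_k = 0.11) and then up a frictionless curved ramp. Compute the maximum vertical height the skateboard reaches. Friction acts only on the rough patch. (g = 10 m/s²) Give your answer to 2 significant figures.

h = 2.8 m

Spring energy: E₀ = ½kx² = ½(1500)(0.41)² = 126.07 J
Friction: W_f = μ_k mg d = (0.11)(3.8)(10)(4.5) = 18.81 J
Energy at base of ramp: E = 126.07 − 18.81 = 107.26 J
At max height all remaining energy is PE: mgh = E ⇒ h = E/(mg) = 107.26/(3.8 × 10) = 2.823 m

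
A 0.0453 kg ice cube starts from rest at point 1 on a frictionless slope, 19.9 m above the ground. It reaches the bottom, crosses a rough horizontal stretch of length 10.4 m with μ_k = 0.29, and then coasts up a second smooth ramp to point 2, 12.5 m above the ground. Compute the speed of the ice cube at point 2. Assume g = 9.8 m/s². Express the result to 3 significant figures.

Energy at 1: mgh₁ = (0.0453)(9.8)(19.9) = 8.8344 J
Friction loss: W_f = μ_k mg d = 1.339 J
At 2: ½mv² + mgh₂ = mgh₁ − W_f
½mv² = 8.8344 − 1.339 − 5.5493 = 1.9462 J
v = √(2 × 1.9462/0.0453) = 9.270 m/s

v = 9.27 m/s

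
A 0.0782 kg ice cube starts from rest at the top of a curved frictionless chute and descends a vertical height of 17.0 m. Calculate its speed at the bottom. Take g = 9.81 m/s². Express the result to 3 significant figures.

v = 18.3 m/s

Mechanical energy is conserved (no friction): mgh = ½mv²
v = √(2gh) = √(2 × 9.81 × 17.0) = √333.54 = 18.26 m/s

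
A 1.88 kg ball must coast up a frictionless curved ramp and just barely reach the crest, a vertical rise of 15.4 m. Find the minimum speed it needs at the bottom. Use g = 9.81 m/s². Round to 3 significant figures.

v = 17.4 m/s

At the top it is momentarily at rest, so all KE converts to PE: ½mv² = mgh
v = √(2gh) = √(2 × 9.81 × 15.4) = 17.38 m/s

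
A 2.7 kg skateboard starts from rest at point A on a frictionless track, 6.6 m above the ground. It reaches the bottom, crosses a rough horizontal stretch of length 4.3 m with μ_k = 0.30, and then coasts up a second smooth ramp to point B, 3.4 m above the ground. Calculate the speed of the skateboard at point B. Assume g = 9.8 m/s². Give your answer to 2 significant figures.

v = 6.1 m/s

Energy at A: mgh₁ = (2.7)(9.8)(6.6) = 174.64 J
Friction loss: W_f = μ_k mg d = 34.13 J
At B: ½mv² + mgh₂ = mgh₁ − W_f
½mv² = 174.64 − 34.13 − 89.964 = 50.539 J
v = √(2 × 50.539/2.7) = 6.118 m/s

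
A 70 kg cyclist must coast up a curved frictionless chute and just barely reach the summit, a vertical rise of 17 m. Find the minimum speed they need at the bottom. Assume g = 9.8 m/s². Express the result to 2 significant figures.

At the top they are momentarily at rest, so all KE converts to PE: ½mv² = mgh
v = √(2gh) = √(2 × 9.8 × 17) = 18.25 m/s

v = 18 m/s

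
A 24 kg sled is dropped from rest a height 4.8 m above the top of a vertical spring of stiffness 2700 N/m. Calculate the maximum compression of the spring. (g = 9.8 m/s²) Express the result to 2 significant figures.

x = 1.0 m

Take the reference level at the top of the uncompressed spring. At max compression the sled has fallen H + x and is momentarily at rest:
mg(H + x) = ½kx²
½(2700)x² − (24)(9.8)x − (24)(9.8)(4.8) = 0
1350x² − 235.2x − 1129 = 0
x = [235.2 + √(55319 + 6.0964e+06)]/(2 × 1350) = 1.006 m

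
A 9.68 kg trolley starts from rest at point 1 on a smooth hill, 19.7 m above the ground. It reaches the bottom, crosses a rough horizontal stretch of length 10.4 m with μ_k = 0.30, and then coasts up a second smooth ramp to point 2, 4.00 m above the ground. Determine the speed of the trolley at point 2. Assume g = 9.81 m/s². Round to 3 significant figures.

Energy at 1: mgh₁ = (9.68)(9.81)(19.7) = 1870.7 J
Friction loss: W_f = μ_k mg d = 296.3 J
At 2: ½mv² + mgh₂ = mgh₁ − W_f
½mv² = 1870.7 − 296.3 − 379.84 = 1194.6 J
v = √(2 × 1194.6/9.68) = 15.71 m/s

v = 15.7 m/s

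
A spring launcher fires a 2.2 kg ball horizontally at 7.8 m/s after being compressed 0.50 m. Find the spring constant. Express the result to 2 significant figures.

k = 540 N/m

½kx² = ½mv²
k = mv²/x² = (2.2)(7.8)²/(0.50)² = 535.4 N/m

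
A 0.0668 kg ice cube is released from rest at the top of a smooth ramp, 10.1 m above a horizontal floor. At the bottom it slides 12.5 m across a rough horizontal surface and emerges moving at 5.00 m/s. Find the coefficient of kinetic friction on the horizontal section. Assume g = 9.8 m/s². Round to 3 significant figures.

μ_k = 0.706

Applying the work–energy principle:
mgh = ½mv² + μ_k m g d
mgh = 6.6119 J; ½mv² = 0.83500 J
W_f = 6.6119 − 0.83500 = 5.777 J
μ_k = W_f/(mg·d) = 5.777/(0.6546 × 12.5) = 0.7060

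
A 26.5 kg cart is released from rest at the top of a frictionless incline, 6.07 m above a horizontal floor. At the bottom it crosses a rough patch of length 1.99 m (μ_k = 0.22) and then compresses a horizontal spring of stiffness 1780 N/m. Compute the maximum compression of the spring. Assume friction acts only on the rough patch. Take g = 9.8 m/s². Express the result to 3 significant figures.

Initial energy: E₁ = mgh = (26.5)(9.8)(6.07) = 1576.4 J
Friction removes W_f = μ_k mg d = (0.22)(26.5)(9.8)(1.99) = 113.7 J
Energy reaching the spring: E = 1576.4 − 113.7 = 1462.7 J
At max compression ½kx² = E ⇒ x = √(2E/k) = √(2 × 1462.7/1780) = 1.282 m

x = 1.28 m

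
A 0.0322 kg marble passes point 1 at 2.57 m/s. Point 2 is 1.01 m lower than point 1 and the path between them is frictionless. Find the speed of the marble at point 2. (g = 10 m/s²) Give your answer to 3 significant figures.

Mechanical energy is conserved (no friction): ½mv₀² + mgh = ½mv²
v² = v₀² + 2gh = (2.57)² + 2(10)(1.01) = 26.805
v = √26.805 = 5.177 m/s

v = 5.18 m/s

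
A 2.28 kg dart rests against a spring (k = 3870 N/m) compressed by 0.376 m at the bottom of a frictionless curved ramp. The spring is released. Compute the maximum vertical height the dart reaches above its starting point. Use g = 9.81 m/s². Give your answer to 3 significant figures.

All spring PE becomes gravitational PE at the highest point: ½kx² = mgh
h = kx²/(2mg) = (3870)(0.376)²/(2 × 2.28 × 9.81) = 12.23 m

h = 12.2 m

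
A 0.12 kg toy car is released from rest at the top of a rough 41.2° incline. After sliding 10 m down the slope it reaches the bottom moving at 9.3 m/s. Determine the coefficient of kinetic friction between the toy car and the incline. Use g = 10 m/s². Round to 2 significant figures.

mgh = ½mv² + μ_k (mg cosθ) L, with h = L sinθ
mgL sinθ = 7.9043 J; ½mv² = 5.1894 J
W_f = 7.9043 − 5.1894 = 2.715 J
μ_k = W_f/(mg cosθ · L) = 2.715/(0.9029 × 10) = 0.3007

μ_k = 0.30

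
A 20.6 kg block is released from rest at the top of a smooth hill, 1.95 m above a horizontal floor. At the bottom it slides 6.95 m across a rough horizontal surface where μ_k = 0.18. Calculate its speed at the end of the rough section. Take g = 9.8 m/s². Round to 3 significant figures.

v = 3.70 m/s

Energy bookkeeping (friction removes W_f = μ_k N d):
mgh = ½mv² + μ_k m g d
W_f = μ_k mg d = (0.18)(20.6)(9.8)(6.95) = 252.6 J
½mv² = mgh − W_f = 393.67 − 252.6 = 141.11 J
v = √(2 × 141.11/20.6) = 3.701 m/s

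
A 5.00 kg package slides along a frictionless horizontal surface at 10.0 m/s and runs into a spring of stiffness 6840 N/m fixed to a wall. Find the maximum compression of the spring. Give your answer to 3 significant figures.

x = 0.270 m

Conservation of energy between contact and max compression: ½mv² = ½kx²
x = v√(m/k) = 10.0 × √(5.00/6840) = 0.2704 m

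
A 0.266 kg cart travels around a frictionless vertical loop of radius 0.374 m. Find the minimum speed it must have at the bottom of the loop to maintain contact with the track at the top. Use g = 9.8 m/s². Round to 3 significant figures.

v = 4.28 m/s

At the top: mg = mv_top²/r ⇒ v_top² = gr = 3.665 m²/s²
Energy from bottom to top (height 2r): ½mv_bot² = ½mv_top² + mg(2r)
v_bot² = gr + 4gr = 5gr = 18.33
v_bot = √(5gr) = 4.281 m/s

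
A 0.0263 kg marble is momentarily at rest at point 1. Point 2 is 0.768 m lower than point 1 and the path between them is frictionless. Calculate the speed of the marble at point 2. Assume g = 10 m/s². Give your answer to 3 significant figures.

Equating total energy at the two states: mgh = ½mv²
v = √(2gh) = √(2 × 10 × 0.768) = √15.360 = 3.919 m/s

v = 3.92 m/s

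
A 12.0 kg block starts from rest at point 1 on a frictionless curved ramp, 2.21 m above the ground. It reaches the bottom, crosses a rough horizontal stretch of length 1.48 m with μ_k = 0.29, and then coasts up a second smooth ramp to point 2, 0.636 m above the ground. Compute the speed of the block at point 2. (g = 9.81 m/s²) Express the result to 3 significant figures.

v = 4.74 m/s

Energy at 1: mgh₁ = (12.0)(9.81)(2.21) = 260.16 J
Friction loss: W_f = μ_k mg d = 50.53 J
At 2: ½mv² + mgh₂ = mgh₁ − W_f
½mv² = 260.16 − 50.53 − 74.870 = 134.77 J
v = √(2 × 134.77/12.0) = 4.739 m/s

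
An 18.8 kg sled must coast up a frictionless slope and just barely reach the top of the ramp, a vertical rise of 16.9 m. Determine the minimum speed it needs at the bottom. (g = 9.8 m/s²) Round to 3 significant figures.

v = 18.2 m/s

At the top it is momentarily at rest, so all KE converts to PE: ½mv² = mgh
v = √(2gh) = √(2 × 9.8 × 16.9) = 18.20 m/s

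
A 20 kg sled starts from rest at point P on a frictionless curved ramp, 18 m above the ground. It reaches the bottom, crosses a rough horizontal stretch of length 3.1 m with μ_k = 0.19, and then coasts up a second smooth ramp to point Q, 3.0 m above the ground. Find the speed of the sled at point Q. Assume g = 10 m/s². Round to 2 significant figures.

v = 17 m/s

Energy at P: mgh₁ = (20)(10)(18) = 3600.0 J
Friction loss: W_f = μ_k mg d = 117.8 J
At Q: ½mv² + mgh₂ = mgh₁ − W_f
½mv² = 3600.0 − 117.8 − 600.00 = 2882.2 J
v = √(2 × 2882.2/20) = 16.98 m/s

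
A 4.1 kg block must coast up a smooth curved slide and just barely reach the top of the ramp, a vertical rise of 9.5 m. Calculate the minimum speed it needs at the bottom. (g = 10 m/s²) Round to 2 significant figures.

At the top it is momentarily at rest, so all KE converts to PE: ½mv² = mgh
v = √(2gh) = √(2 × 10 × 9.5) = 13.78 m/s

v = 14 m/s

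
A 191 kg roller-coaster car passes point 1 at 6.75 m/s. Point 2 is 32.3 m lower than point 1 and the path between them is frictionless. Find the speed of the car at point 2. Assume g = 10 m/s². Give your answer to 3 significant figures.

v = 26.3 m/s

Equating total energy at the two states: ½mv₀² + mgh = ½mv²
The mass cancels from both sides.
v² = v₀² + 2gh = (6.75)² + 2(10)(32.3) = 691.56
v = √691.56 = 26.30 m/s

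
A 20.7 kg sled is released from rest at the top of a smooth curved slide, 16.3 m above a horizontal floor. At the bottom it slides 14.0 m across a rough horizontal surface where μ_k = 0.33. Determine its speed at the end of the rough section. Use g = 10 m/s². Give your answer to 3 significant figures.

v = 15.3 m/s

Energy at the top = energy at the end + work done against friction:
mgh = ½mv² + μ_k m g d
W_f = μ_k mg d = (0.33)(20.7)(10)(14.0) = 956.3 J
½mv² = mgh − W_f = 3374.1 − 956.3 = 2417.8 J
v = √(2 × 2417.8/20.7) = 15.28 m/s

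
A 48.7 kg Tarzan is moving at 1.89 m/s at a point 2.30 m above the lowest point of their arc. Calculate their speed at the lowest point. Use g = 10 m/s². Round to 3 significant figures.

Mechanical energy is conserved (no friction): ½mv₀² + mgh = ½mv²
v² = v₀² + 2gh = (1.89)² + 2(10)(2.30) = 49.572
v = √49.572 = 7.041 m/s

v = 7.04 m/s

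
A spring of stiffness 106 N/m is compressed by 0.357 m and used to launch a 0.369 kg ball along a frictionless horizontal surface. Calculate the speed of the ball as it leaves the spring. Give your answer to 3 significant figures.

v = 6.05 m/s

Spring PE converts entirely to kinetic energy: ½kx² = ½mv²
v = x√(k/m) = 0.357 × √(106/0.369) = 6.051 m/s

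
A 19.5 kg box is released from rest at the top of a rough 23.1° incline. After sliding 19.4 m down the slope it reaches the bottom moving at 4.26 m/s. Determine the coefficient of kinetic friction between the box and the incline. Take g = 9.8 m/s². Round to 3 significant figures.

The energy dissipated by friction is the PE lost minus the KE gained:
mgL sinθ = 1454.5 J; ½mv² = 176.94 J
W_f = 1454.5 − 176.94 = 1278 J
μ_k = W_f/(mg cosθ · L) = 1278/(175.8 × 19.4) = 0.3746

μ_k = 0.375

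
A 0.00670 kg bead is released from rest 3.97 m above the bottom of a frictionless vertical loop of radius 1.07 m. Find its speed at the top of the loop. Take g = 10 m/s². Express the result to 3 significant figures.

v = 6.05 m/s

Energy conservation: mgh = ½mv_top² + mg(2r)
v_top² = 2g(h − 2r) = 2(10)(3.97 − 2.140) = 36.60
v_top = 6.050 m/s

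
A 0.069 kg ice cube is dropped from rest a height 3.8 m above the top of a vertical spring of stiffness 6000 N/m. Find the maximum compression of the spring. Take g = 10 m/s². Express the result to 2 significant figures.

Take the reference level at the top of the uncompressed spring. At max compression the cube has fallen H + x and is momentarily at rest:
mg(H + x) = ½kx²
½(6000)x² − (0.069)(10)x − (0.069)(10)(3.8) = 0
3000x² − 0.6900x − 2.622 = 0
x = [0.6900 + √(0.4761 + 31464)]/(2 × 3000) = 0.02968 m

x = 0.030 m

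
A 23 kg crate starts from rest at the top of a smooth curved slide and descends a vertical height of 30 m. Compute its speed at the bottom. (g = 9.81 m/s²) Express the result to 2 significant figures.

v = 24 m/s

Equating total energy at the two states: mgh = ½mv²
v = √(2gh) = √(2 × 9.81 × 30) = √588.60 = 24.26 m/s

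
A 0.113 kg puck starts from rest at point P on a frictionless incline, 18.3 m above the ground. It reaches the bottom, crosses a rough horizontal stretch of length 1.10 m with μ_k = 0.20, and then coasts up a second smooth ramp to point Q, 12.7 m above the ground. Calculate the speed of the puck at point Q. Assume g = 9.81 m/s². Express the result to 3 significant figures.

Energy at P: mgh₁ = (0.113)(9.81)(18.3) = 20.286 J
Friction loss: W_f = μ_k mg d = 0.2439 J
At Q: ½mv² + mgh₂ = mgh₁ − W_f
½mv² = 20.286 − 0.2439 − 14.078 = 5.9639 J
v = √(2 × 5.9639/0.113) = 10.27 m/s

v = 10.3 m/s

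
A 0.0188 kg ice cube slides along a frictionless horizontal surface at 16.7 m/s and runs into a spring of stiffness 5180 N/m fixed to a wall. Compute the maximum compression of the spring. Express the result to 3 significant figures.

All KE is stored as spring PE at maximum compression: ½mv² = ½kx²
x = v√(m/k) = 16.7 × √(0.0188/5180) = 0.03181 m

x = 0.0318 m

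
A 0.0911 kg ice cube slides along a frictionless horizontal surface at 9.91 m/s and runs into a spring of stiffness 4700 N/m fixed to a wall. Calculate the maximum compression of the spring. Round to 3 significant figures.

At max compression the cube is momentarily at rest: ½mv² = ½kx²
x = v√(m/k) = 9.91 × √(0.0911/4700) = 0.04363 m

x = 0.0436 m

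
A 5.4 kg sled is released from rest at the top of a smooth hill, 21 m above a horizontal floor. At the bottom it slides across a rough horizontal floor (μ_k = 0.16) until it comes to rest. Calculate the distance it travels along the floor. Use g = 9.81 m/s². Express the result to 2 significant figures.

Energy bookkeeping (friction removes W_f = μ_k N d):
At rest all PE has been dissipated by friction: mgh = μ_k m g d
d = h/μ_k = 21/0.16 = 131.2 m

d = 130 m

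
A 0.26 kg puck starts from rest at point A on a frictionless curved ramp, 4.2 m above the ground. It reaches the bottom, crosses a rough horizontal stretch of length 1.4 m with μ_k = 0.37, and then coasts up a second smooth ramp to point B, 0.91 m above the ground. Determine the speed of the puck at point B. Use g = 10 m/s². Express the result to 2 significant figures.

Energy at A: mgh₁ = (0.26)(10)(4.2) = 10.920 J
Friction loss: W_f = μ_k mg d = 1.347 J
At B: ½mv² + mgh₂ = mgh₁ − W_f
½mv² = 10.920 − 1.347 − 2.3660 = 7.2072 J
v = √(2 × 7.2072/0.26) = 7.446 m/s

v = 7.4 m/s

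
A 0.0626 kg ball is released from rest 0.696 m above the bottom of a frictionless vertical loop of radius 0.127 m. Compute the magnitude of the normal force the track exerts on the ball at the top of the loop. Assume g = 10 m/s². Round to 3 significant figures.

N = 3.73 N

Energy from release to top (height 2r): mgh = ½mv_top² + mg(2r)
v_top² = 2g(h − 2r) = 2(10)(0.696 − 0.2540) = 8.8400 m²/s²
At the top, both N and weight point toward the centre: N + mg = mv_top²/r
N = m(v_top²/r − g) = 0.0626(8.8400/0.127 − 10) = 3.731 N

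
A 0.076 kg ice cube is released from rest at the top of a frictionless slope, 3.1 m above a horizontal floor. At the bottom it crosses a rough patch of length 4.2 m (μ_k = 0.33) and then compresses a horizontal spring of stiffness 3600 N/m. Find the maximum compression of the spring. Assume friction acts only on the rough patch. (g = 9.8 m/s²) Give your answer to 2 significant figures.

x = 0.027 m

Initial energy: E₁ = mgh = (0.076)(9.8)(3.1) = 2.3089 J
Friction removes W_f = μ_k mg d = (0.33)(0.076)(9.8)(4.2) = 1.032 J
Energy reaching the spring: E = 2.3089 − 1.032 = 1.2766 J
At max compression ½kx² = E ⇒ x = √(2E/k) = √(2 × 1.2766/3600) = 0.02663 m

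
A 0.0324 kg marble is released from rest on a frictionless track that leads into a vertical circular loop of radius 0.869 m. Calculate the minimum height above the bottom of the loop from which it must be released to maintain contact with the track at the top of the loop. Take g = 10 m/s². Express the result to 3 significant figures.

h = 2.17 m

At the top, for minimum speed gravity alone supplies the centripetal force: mg = mv_top²/r ⇒ v_top² = gr = 8.690 m²/s²
Energy conservation from release height h to the top (height 2r): mgh = ½mv_top² + mg(2r)
h = v_top²/(2g) + 2r = r/2 + 2r = 5r/2 = 2.172 m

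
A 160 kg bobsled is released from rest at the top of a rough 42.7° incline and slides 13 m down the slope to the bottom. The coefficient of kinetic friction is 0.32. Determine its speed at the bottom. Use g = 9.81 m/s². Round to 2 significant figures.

Taking the bottom as reference, mgh = ½mv² + μ_k N L with h = L sinθ, N = mg cosθ:
mgh = mgL sinθ = (160)(9.81)(13)sin42.7° = 13838 J
W_f = μ_k mg cosθ · L = (0.32)(160)(9.81)cos42.7°·13 = 4799 J
½mv² = 13838 − 4799 = 9039.1 J
v = √(2 × 9039.1/160) = 10.63 m/s

v = 11 m/s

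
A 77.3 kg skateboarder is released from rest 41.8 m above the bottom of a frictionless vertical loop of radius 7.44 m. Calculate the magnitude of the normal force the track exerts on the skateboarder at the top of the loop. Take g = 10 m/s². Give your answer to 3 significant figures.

N = 4820 N

Energy from release to top (height 2r): mgh = ½mv_top² + mg(2r)
v_top² = 2g(h − 2r) = 2(10)(41.8 − 14.88) = 538.40 m²/s²
At the top, both N and weight point toward the centre: N + mg = mv_top²/r
N = m(v_top²/r − g) = 77.3(538.40/7.44 − 10) = 4821 N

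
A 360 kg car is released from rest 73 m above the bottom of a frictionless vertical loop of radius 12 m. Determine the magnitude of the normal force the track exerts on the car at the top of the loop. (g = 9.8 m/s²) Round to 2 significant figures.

N = 25000 N

Energy from release to top (height 2r): mgh = ½mv_top² + mg(2r)
v_top² = 2g(h − 2r) = 2(9.8)(73 − 24.00) = 960.40 m²/s²
At the top, both N and weight point toward the centre: N + mg = mv_top²/r
N = m(v_top²/r − g) = 360(960.40/12 − 9.8) = 25284 N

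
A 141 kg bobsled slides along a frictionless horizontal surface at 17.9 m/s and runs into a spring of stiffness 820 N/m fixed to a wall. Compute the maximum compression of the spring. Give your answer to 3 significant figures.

At max compression the bobsled is momentarily at rest: ½mv² = ½kx²
x = v√(m/k) = 17.9 × √(141/820) = 7.423 m

x = 7.42 m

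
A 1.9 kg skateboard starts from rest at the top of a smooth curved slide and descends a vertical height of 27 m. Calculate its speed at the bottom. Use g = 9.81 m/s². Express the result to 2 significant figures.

v = 23 m/s

By conservation of mechanical energy, mgh = ½mv²
The mass cancels from both sides.
v = √(2gh) = √(2 × 9.81 × 27) = √529.74 = 23.02 m/s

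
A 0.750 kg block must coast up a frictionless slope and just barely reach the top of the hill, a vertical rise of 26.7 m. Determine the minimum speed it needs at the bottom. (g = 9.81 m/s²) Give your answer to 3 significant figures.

v = 22.9 m/s

At the top it is momentarily at rest, so all KE converts to PE: ½mv² = mgh
v = √(2gh) = √(2 × 9.81 × 26.7) = 22.89 m/s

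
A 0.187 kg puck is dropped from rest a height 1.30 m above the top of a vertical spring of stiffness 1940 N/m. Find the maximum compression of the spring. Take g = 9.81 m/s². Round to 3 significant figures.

Measuring PE from the top of the relaxed spring, at max compression the puck has dropped H + x with zero KE, so:
mg(H + x) = ½kx²
½(1940)x² − (0.187)(9.81)x − (0.187)(9.81)(1.30) = 0
970.0x² − 1.834x − 2.385 = 0
x = [1.834 + √(3.365 + 9253.1)]/(2 × 970.0) = 0.05054 m

x = 0.0505 m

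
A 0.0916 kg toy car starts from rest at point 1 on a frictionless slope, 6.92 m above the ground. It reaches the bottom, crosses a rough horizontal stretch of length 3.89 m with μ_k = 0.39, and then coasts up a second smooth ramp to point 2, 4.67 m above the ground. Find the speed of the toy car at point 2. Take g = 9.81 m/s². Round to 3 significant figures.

v = 3.79 m/s

Energy at 1: mgh₁ = (0.0916)(9.81)(6.92) = 6.2183 J
Friction loss: W_f = μ_k mg d = 1.363 J
At 2: ½mv² + mgh₂ = mgh₁ − W_f
½mv² = 6.2183 − 1.363 − 4.1964 = 0.65858 J
v = √(2 × 0.65858/0.0916) = 3.792 m/s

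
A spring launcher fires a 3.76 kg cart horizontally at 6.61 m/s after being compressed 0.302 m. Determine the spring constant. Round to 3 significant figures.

k = 1800 N/m

Energy stored in the spring equals the launch KE: ½kx² = ½mv²
k = mv²/x² = (3.76)(6.61)²/(0.302)² = 1801 N/m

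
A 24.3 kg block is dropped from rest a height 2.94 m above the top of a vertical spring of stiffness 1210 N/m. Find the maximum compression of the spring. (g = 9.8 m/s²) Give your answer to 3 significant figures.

Measuring PE from the top of the relaxed spring, at max compression the block has dropped H + x with zero KE, so:
mg(H + x) = ½kx²
½(1210)x² − (24.3)(9.8)x − (24.3)(9.8)(2.94) = 0
605.0x² − 238.1x − 700.1 = 0
x = [238.1 + √(56711 + 1.6943e+06)]/(2 × 605.0) = 1.290 m

x = 1.29 m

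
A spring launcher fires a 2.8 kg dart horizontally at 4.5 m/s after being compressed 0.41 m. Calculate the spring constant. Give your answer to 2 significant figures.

k = 340 N/m

Energy stored in the spring equals the launch KE: ½kx² = ½mv²
k = mv²/x² = (2.8)(4.5)²/(0.41)² = 337.3 N/m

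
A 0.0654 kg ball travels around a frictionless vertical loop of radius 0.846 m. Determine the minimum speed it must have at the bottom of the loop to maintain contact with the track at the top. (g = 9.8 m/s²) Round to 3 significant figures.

At the top: mg = mv_top²/r ⇒ v_top² = gr = 8.291 m²/s²
Energy from bottom to top (height 2r): ½mv_bot² = ½mv_top² + mg(2r)
v_bot² = gr + 4gr = 5gr = 41.45
v_bot = √(5gr) = 6.438 m/s

v = 6.44 m/s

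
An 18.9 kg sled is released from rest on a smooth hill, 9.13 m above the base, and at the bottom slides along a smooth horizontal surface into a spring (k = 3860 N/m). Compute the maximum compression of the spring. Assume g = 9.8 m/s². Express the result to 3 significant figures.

x = 0.936 m

At max compression the sled is momentarily at rest: mgh = ½kx²
x = √(2mgh/k) = √(2 × 18.9 × 9.8 × 9.13 / 3860) = 0.9361 m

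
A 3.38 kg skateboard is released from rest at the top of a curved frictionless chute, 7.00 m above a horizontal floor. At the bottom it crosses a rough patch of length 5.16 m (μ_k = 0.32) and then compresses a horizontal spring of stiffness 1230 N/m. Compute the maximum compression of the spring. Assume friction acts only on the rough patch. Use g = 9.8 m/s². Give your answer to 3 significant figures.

Initial energy: E₁ = mgh = (3.38)(9.8)(7.00) = 231.87 J
Friction removes W_f = μ_k mg d = (0.32)(3.38)(9.8)(5.16) = 54.69 J
Energy reaching the spring: E = 231.87 − 54.69 = 177.17 J
At max compression ½kx² = E ⇒ x = √(2E/k) = √(2 × 177.17/1230) = 0.5367 m

x = 0.537 m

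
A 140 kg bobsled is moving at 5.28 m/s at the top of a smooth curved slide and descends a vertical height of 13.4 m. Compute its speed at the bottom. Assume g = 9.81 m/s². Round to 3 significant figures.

Mechanical energy is conserved (no friction): ½mv₀² + mgh = ½mv²
v² = v₀² + 2gh = (5.28)² + 2(9.81)(13.4) = 290.79
v = √290.79 = 17.05 m/s

v = 17.1 m/s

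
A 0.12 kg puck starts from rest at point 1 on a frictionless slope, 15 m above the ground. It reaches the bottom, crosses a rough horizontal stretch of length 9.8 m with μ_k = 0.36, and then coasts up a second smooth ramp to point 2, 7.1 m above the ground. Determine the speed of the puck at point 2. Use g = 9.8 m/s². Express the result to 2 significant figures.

Energy at 1: mgh₁ = (0.12)(9.8)(15) = 17.640 J
Friction loss: W_f = μ_k mg d = 4.149 J
At 2: ½mv² + mgh₂ = mgh₁ − W_f
½mv² = 17.640 − 4.149 − 8.3496 = 5.1415 J
v = √(2 × 5.1415/0.12) = 9.257 m/s

v = 9.3 m/s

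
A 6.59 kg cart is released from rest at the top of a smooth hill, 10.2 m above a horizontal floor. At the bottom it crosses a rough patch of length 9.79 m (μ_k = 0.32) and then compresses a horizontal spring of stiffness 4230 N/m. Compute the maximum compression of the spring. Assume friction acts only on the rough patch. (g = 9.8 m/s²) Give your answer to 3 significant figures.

x = 0.465 m

Initial energy: E₁ = mgh = (6.59)(9.8)(10.2) = 658.74 J
Friction removes W_f = μ_k mg d = (0.32)(6.59)(9.8)(9.79) = 202.3 J
Energy reaching the spring: E = 658.74 − 202.3 = 456.41 J
At max compression ½kx² = E ⇒ x = √(2E/k) = √(2 × 456.41/4230) = 0.4645 m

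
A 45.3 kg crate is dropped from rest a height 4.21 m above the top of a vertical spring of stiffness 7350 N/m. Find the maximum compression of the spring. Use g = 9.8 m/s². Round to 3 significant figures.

x = 0.776 m

Let x be the compression. The total drop is H + x, and the crate is instantaneously at rest at max compression, so energy conservation gives:
mg(H + x) = ½kx²
½(7350)x² − (45.3)(9.8)x − (45.3)(9.8)(4.21) = 0
3675x² − 443.9x − 1869 = 0
x = [443.9 + √(197083 + 2.7474e+07)]/(2 × 3675) = 0.7761 m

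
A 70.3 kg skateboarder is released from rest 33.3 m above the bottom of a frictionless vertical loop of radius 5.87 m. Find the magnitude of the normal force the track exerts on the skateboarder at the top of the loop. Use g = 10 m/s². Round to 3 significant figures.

N = 4460 N

Energy from release to top (height 2r): mgh = ½mv_top² + mg(2r)
v_top² = 2g(h − 2r) = 2(10)(33.3 − 11.74) = 431.20 m²/s²
At the top, both N and weight point toward the centre: N + mg = mv_top²/r
N = m(v_top²/r − g) = 70.3(431.20/5.87 − 10) = 4461 N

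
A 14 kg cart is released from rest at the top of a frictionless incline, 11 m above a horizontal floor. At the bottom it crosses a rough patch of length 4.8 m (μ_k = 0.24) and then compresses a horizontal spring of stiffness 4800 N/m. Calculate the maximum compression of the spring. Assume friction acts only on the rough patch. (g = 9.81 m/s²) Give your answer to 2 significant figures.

Initial energy: E₁ = mgh = (14)(9.81)(11) = 1510.7 J
Friction removes W_f = μ_k mg d = (0.24)(14)(9.81)(4.8) = 158.2 J
Energy reaching the spring: E = 1510.7 − 158.2 = 1352.5 J
At max compression ½kx² = E ⇒ x = √(2E/k) = √(2 × 1352.5/4800) = 0.7507 m

x = 0.75 m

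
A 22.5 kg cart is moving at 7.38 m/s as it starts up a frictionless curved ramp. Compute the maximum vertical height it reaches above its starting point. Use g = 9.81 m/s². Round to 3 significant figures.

h = 2.78 m

Setting KE at the bottom equal to PE gained: ½mv² = mgh
h = v²/(2g) = 7.38²/(2 × 9.81) = 2.776 m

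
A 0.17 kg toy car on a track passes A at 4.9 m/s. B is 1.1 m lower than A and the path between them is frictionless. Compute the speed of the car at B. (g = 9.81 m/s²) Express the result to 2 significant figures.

By conservation of mechanical energy, ½mv₀² + mgh = ½mv²
v² = v₀² + 2gh = (4.9)² + 2(9.81)(1.1) = 45.592
v = √45.592 = 6.752 m/s

v = 6.8 m/s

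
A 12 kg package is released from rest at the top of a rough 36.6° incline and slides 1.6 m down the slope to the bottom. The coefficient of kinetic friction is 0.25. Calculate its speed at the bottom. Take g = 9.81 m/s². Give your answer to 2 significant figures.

Energy: mgh = ½mv² + W_f, with h = L sinθ and W_f = μ_k (mg cosθ) L
mgh = mgL sinθ = (12)(9.81)(1.6)sin36.6° = 112.30 J
W_f = μ_k mg cosθ · L = (0.25)(12)(9.81)cos36.6°·1.6 = 37.80 J
½mv² = 112.30 − 37.80 = 74.497 J
v = √(2 × 74.497/12) = 3.524 m/s

v = 3.5 m/s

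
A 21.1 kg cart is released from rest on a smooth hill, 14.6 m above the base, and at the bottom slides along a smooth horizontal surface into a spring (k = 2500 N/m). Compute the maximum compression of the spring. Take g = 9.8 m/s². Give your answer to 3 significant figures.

x = 1.55 m

Gravitational PE at the top equals spring PE at max compression: mgh = ½kx²
x = √(2mgh/k) = √(2 × 21.1 × 9.8 × 14.6 / 2500) = 1.554 m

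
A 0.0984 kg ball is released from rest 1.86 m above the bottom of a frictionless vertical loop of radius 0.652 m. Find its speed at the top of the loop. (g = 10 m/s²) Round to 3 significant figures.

Energy conservation: mgh = ½mv_top² + mg(2r)
v_top² = 2g(h − 2r) = 2(10)(1.86 − 1.304) = 11.12
v_top = 3.335 m/s

v = 3.33 m/s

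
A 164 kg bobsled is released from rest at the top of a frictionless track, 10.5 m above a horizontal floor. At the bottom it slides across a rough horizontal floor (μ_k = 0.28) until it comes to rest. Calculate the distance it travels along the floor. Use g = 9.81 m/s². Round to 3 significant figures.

Applying the work–energy principle:
At rest all PE has been dissipated by friction: mgh = μ_k m g d
d = h/μ_k = 10.5/0.28 = 37.50 m

d = 37.5 m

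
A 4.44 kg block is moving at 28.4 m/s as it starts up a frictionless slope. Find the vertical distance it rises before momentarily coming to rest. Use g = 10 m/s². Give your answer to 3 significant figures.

h = 40.3 m

By energy conservation, ½mv² = mgh
h = v²/(2g) = 28.4²/(2 × 10) = 40.33 m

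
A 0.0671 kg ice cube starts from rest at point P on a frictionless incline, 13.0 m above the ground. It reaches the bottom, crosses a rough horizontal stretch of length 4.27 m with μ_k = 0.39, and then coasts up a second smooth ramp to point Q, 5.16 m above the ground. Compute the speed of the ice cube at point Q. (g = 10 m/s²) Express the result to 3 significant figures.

Energy at P: mgh₁ = (0.0671)(10)(13.0) = 8.7230 J
Friction loss: W_f = μ_k mg d = 1.117 J
At Q: ½mv² + mgh₂ = mgh₁ − W_f
½mv² = 8.7230 − 1.117 − 3.4624 = 4.1432 J
v = √(2 × 4.1432/0.0671) = 11.11 m/s

v = 11.1 m/s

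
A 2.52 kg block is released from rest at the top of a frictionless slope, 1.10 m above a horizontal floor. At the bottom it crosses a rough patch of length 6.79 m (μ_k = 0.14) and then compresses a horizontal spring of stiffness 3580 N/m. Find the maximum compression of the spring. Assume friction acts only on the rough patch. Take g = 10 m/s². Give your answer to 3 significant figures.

Initial energy: E₁ = mgh = (2.52)(10)(1.10) = 27.720 J
Friction removes W_f = μ_k mg d = (0.14)(2.52)(10)(6.79) = 23.96 J
Energy reaching the spring: E = 27.720 − 23.96 = 3.7649 J
At max compression ½kx² = E ⇒ x = √(2E/k) = √(2 × 3.7649/3580) = 0.04586 m

x = 0.0459 m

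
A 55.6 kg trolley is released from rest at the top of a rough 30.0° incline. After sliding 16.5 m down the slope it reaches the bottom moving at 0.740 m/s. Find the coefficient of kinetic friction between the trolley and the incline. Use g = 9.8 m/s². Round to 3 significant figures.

μ_k = 0.575

The energy dissipated by friction is the PE lost minus the KE gained:
mgL sinθ = 4495.3 J; ½mv² = 15.223 J
W_f = 4495.3 − 15.223 = 4480 J
μ_k = W_f/(mg cosθ · L) = 4480/(471.9 × 16.5) = 0.5754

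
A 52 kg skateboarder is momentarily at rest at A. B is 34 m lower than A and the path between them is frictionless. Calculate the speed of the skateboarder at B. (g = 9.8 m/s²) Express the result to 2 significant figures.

v = 26 m/s

Equating total energy at the two states: mgh = ½mv²
v = √(2gh) = √(2 × 9.8 × 34) = √666.40 = 25.81 m/s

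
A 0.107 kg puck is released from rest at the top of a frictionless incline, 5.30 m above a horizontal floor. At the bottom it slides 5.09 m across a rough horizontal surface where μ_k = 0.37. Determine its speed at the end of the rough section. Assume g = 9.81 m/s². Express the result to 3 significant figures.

v = 8.19 m/s

Energy bookkeeping (friction removes W_f = μ_k N d):
mgh = ½mv² + μ_k m g d
W_f = μ_k mg d = (0.37)(0.107)(9.81)(5.09) = 1.977 J
½mv² = mgh − W_f = 5.5633 − 1.977 = 3.5864 J
v = √(2 × 3.5864/0.107) = 8.188 m/s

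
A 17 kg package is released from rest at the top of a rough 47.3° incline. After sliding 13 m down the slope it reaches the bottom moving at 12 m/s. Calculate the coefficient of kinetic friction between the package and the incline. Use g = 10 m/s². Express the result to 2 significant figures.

μ_k = 0.27

Energy balance down the incline: mg L sinθ − ½mv² = μ_k (mg cosθ) L
mgL sinθ = 1624.2 J; ½mv² = 1224.0 J
W_f = 1624.2 − 1224.0 = 400.2 J
μ_k = W_f/(mg cosθ · L) = 400.2/(115.3 × 13) = 0.2670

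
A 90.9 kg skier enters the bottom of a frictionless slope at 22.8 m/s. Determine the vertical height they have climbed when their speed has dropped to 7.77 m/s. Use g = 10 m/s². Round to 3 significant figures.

h = 23.0 m

Energy balance between the two points: ½mv₁² = ½mv₂² + mgh
h = (v₁² − v₂²)/(2g) = (22.8² − 7.77²)/(2 × 10) = 22.97 m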